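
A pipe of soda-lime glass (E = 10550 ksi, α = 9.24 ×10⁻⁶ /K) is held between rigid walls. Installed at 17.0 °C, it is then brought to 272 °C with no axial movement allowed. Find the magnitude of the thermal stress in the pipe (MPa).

E = 10550 ksi = 72.74 GPa.
ΔT = 255.0 K. Constrained thermal stress σ = E·α·ΔT = 72.74×10³ MPa × 9.24×10⁻⁶ × 255.0 = 171 MPa (compressive).

171 MPa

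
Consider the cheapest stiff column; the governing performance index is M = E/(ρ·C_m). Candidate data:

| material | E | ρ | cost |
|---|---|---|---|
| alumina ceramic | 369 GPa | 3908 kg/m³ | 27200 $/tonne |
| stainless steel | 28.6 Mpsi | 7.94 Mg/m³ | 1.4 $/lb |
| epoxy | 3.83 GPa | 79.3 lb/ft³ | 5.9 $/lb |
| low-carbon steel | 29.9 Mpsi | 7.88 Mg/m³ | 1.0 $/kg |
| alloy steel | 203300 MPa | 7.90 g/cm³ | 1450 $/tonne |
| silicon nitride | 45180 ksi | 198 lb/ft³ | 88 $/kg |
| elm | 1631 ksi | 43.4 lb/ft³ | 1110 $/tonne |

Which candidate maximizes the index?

low-carbon steel

Putting every candidate on a common basis:
  alumina ceramic: E = 369.0 GPa, ρ = 3908 kg/m³, cost = 27.20 $/kg
  stainless steel: E = 197.2 GPa, ρ = 7940 kg/m³, cost = 3.086 $/kg
  epoxy: E = 3.830 GPa, ρ = 1270 kg/m³, cost = 13.01 $/kg
  low-carbon steel: E = 206.2 GPa, ρ = 7880 kg/m³, cost = 1.000 $/kg
  alloy steel: E = 203.3 GPa, ρ = 7900 kg/m³, cost = 1.450 $/kg
  silicon nitride: E = 311.5 GPa, ρ = 3172 kg/m³, cost = 88.00 $/kg
  elm: E = 11.25 GPa, ρ = 695.2 kg/m³, cost = 1.110 $/kg
  low-carbon steel: M = 26.2 MN·m per $
  alloy steel: M = 17.7 MN·m per $
  elm: M = 14.6 MN·m per $
  stainless steel: M = 8.05 MN·m per $
  alumina ceramic: M = 3.47 MN·m per $
  silicon nitride: M = 1.12 MN·m per $
  epoxy: M = 0.232 MN·m per $
Low-carbon steel ranks first.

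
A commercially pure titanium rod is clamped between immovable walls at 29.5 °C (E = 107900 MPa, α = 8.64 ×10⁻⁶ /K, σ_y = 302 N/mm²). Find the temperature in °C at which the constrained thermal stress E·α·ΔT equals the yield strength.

353 °C

E = 107900 MPa = 107.9 GPa.
σ_y = 302 N/mm² = 302.0 MPa.
E·α·ΔT = 302.0 MPa ⇒ ΔT = 302.0 / (107.9×10³ × 8.64×10⁻⁶) = 323.9 K.
T = 29.5 + 323.9 = 353.4 °C.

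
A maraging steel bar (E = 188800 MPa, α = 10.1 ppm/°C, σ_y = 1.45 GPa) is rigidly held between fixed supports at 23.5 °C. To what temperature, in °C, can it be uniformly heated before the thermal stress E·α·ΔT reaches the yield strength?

784 °C

E = 188800 MPa = 188.8 GPa.
σ_y = 1.45 GPa = 1450 MPa.
E·α·ΔT = 1450 MPa ⇒ ΔT = 1450 / (188.8×10³ × 10.1×10⁻⁶) = 760.4 K.
T = 23.5 + 760.4 = 783.9 °C.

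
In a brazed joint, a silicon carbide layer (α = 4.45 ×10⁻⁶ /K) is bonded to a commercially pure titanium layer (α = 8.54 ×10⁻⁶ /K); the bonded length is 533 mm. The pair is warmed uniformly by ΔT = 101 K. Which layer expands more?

commercially pure titanium

α(silicon carbide) = 4.45×10⁻⁶/K vs α(commercially pure titanium) = 8.54×10⁻⁶/K.
Higher α expands more for the same ΔT: commercially pure titanium.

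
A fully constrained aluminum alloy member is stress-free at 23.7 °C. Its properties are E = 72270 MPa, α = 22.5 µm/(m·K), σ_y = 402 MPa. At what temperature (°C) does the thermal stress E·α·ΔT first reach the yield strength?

271 °C

E = 72270 MPa = 72.27 GPa.
E·α·ΔT = 402.0 MPa ⇒ ΔT = 402.0 / (72.27×10³ × 22.5×10⁻⁶) = 247.2 K.
T = 23.7 + 247.2 = 270.9 °C.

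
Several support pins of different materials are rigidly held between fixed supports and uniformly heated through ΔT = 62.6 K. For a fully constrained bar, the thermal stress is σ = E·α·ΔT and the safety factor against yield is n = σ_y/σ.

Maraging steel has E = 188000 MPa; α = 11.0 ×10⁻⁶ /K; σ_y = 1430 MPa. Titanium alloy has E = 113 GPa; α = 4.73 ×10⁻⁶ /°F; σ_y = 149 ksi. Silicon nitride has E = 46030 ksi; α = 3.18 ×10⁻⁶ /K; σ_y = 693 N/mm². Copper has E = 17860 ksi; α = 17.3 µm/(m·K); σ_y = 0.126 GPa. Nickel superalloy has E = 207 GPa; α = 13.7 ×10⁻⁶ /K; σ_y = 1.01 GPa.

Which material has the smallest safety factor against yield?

copper

Converting E to GPa, α to ×10⁻⁶/K, σ_y to MPa, then σ and n for each:
  maraging steel: E = 188.0, α = 11.0, σ_y = 1430 → σ = 129 MPa, n = 11.0
  titanium alloy: E = 113.0, α = 8.51, σ_y = 1027 → σ = 60.2 MPa, n = 17.1
  silicon nitride: E = 317.4, α = 3.18, σ_y = 693.0 → σ = 63.2 MPa, n = 11.0
  copper: E = 123.1, α = 17.3, σ_y = 126.0 → σ = 133 MPa, n = 0.945
  nickel superalloy: E = 207.0, α = 13.7, σ_y = 1010 → σ = 178 MPa, n = 5.69
Smallest n: copper with n = 0.945.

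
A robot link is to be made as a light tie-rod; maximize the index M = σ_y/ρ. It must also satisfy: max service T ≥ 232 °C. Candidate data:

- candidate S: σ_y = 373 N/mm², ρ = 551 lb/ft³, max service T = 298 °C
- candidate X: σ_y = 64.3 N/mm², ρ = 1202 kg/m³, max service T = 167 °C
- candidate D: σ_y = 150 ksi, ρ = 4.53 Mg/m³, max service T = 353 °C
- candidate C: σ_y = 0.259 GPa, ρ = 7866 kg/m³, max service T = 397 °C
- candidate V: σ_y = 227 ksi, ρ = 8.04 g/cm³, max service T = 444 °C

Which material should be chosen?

Screen on constraints: max service T ≥ 232 °C. Survivors: candidate S, candidate D, candidate C, candidate V.
Convert each candidate to consistent units, then evaluate M:
  candidate S: σ_y = 373.0 MPa, ρ = 8826 kg/m³
  candidate D: σ_y = 1034 MPa, ρ = 4530 kg/m³
  candidate C: σ_y = 259.0 MPa, ρ = 7866 kg/m³
  candidate V: σ_y = 1565 MPa, ρ = 8040 kg/m³
  candidate D: M = 228 kN·m/kg
  candidate V: M = 195 kN·m/kg
  candidate S: M = 42.3 kN·m/kg
  candidate C: M = 32.9 kN·m/kg
Candidate D has the largest M.

candidate D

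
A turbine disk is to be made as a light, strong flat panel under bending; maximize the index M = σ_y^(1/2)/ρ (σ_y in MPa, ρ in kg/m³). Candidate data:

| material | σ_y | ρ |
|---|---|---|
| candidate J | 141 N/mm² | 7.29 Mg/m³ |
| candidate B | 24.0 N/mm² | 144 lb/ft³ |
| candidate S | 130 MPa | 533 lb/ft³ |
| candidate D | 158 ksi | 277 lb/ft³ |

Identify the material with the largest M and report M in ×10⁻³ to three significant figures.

candidate D, M = 7.44×10⁻³

In SI units:
  candidate J: σ_y = 141.0 MPa, ρ = 7290 kg/m³
  candidate B: σ_y = 24.00 MPa, ρ = 2307 kg/m³
  candidate S: σ_y = 130.0 MPa, ρ = 8538 kg/m³
  candidate D: σ_y = 1089 MPa, ρ = 4437 kg/m³
  candidate D: M = 7.44×10⁻³
  candidate B: M = 2.12×10⁻³
  candidate J: M = 1.63×10⁻³
  candidate S: M = 1.34×10⁻³
Highest index: candidate D.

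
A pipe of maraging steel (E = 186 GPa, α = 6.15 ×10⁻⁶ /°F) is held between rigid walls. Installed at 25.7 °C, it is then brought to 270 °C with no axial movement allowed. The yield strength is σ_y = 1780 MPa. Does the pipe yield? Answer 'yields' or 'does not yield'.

α = 6.15×10⁻⁶/°F × 9/5 = 11.1×10⁻⁶/K.
ΔT = 244.3 K. Constrained thermal stress σ = E·α·ΔT = 186.0×10³ MPa × 11.1×10⁻⁶ × 244.3 = 503 MPa (compressive).
Compare to σ_y = 1780 MPa: σ < σ_y, so it does not yield.

does not yield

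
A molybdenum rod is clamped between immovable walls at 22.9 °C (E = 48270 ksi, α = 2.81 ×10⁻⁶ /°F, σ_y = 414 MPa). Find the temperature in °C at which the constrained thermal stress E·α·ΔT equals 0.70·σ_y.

E = 48270 ksi = 332.8 GPa.
α = 2.81×10⁻⁶/°F × 9/5 = 5.06×10⁻⁶/K.
E·α·ΔT = 289.8 MPa ⇒ ΔT = 289.8 / (332.8×10³ × 5.06×10⁻⁶) = 172.2 K.
T = 22.9 + 172.2 = 195.1 °C.

195 °C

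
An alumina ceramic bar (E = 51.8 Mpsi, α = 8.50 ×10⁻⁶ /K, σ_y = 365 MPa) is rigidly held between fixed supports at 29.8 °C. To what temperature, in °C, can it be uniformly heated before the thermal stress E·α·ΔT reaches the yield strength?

150 °C

E = 51.8 Mpsi = 357.1 GPa.
E·α·ΔT = 365.0 MPa ⇒ ΔT = 365.0 / (357.1×10³ × 8.50×10⁻⁶) = 120.2 K.
T = 29.8 + 120.2 = 150.0 °C.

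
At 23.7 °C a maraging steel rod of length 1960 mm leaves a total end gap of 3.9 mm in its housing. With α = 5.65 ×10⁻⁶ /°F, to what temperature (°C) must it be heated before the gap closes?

219 °C

α = 5.65×10⁻⁶/°F × 9/5 = 10.2×10⁻⁶/K.
α·L₀·ΔT = 3.9 mm ⇒ ΔT = 3.9 / (10.2×10⁻⁶ × 1960.0) = 195.7 K.
T = 23.7 + 195.7 = 219.4 °C.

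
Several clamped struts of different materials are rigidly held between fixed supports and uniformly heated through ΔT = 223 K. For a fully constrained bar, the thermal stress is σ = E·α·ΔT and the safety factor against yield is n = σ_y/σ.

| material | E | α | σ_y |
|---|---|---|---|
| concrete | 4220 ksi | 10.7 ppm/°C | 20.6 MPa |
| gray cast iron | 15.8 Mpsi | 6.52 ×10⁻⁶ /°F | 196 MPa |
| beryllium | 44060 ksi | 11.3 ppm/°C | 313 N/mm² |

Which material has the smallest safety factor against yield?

concrete

With everything in SI (GPa, ×10⁻⁶/K, MPa):
  concrete: E = 29.10, α = 10.7, σ_y = 20.60 → σ = 69.4 MPa, n = 0.297
  gray cast iron: E = 108.9, α = 11.7, σ_y = 196.0 → σ = 285 MPa, n = 0.687
  beryllium: E = 303.8, α = 11.3, σ_y = 313.0 → σ = 766 MPa, n = 0.409
The minimum is concrete at n = 0.297.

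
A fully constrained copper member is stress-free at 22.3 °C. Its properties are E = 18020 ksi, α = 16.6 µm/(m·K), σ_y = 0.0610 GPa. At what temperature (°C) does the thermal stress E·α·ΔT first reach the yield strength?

E = 18020 ksi = 124.2 GPa.
σ_y = 0.0610 GPa = 61.00 MPa.
E·α·ΔT = 61.00 MPa ⇒ ΔT = 61.00 / (124.2×10³ × 16.6×10⁻⁶) = 29.58 K.
T = 22.3 + 29.58 = 51.88 °C.

51.9 °C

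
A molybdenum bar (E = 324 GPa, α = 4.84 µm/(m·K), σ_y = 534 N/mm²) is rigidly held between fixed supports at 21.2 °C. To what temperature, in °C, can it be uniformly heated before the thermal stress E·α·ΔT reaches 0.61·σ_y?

σ_y = 534 N/mm² = 534.0 MPa.
E·α·ΔT = 325.7 MPa ⇒ ΔT = 325.7 / (324.0×10³ × 4.84×10⁻⁶) = 207.7 K.
T = 21.2 + 207.7 = 228.9 °C.

229 °C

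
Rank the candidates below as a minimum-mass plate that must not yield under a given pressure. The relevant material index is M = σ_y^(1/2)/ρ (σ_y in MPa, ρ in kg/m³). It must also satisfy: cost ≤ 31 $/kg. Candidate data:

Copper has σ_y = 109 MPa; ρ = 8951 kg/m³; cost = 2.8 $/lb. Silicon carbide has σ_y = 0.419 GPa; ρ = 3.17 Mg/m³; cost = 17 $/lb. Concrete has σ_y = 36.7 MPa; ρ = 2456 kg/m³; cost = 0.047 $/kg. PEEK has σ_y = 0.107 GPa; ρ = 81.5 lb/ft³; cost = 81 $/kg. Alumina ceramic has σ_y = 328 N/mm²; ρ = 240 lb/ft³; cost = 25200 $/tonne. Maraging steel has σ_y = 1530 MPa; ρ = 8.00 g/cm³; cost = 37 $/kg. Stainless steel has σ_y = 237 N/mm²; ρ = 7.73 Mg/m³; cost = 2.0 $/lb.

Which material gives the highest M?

alumina ceramic

Screen on constraints: cost ≤ 31 $/kg. Survivors: copper, concrete, alumina ceramic, stainless steel.
After converting to SI:
  copper: σ_y = 109.0 MPa, ρ = 8951 kg/m³
  concrete: σ_y = 36.70 MPa, ρ = 2456 kg/m³
  alumina ceramic: σ_y = 328.0 MPa, ρ = 3844 kg/m³
  stainless steel: σ_y = 237.0 MPa, ρ = 7730 kg/m³
  alumina ceramic: M = 4.71×10⁻³
  concrete: M = 2.47×10⁻³
  stainless steel: M = 1.99×10⁻³
  copper: M = 1.17×10⁻³
The maximum is for alumina ceramic.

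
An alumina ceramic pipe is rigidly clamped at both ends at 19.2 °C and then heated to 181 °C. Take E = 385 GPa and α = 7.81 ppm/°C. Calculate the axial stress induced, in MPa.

487 MPa

ΔT = 161.8 K. Constrained thermal stress σ = E·α·ΔT = 385.0×10³ MPa × 7.81×10⁻⁶ × 161.8 = 487 MPa (compressive).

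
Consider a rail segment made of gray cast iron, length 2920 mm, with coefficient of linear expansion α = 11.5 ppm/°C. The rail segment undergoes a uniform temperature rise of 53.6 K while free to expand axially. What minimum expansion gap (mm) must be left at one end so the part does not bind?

ΔL = α·L₀·ΔT = 11.5×10⁻⁶ × 2920 mm × 53.60 K = 1.80 mm.

1.80 mm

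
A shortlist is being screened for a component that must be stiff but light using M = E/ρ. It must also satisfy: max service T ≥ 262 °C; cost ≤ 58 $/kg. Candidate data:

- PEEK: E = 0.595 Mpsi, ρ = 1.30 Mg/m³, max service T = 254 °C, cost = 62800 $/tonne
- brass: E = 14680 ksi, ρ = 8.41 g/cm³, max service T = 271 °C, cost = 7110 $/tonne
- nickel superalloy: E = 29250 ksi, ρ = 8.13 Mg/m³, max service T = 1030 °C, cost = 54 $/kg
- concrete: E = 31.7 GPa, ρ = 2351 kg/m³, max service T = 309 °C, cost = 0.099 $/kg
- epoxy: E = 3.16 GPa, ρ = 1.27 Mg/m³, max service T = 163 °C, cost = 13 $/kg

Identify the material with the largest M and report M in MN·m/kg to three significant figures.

Screen on constraints: max service T ≥ 262 °C; cost ≤ 58 $/kg. Survivors: brass, nickel superalloy, concrete.
After converting to SI:
  brass: E = 101.2 GPa, ρ = 8410 kg/m³
  nickel superalloy: E = 201.7 GPa, ρ = 8130 kg/m³
  concrete: E = 31.70 GPa, ρ = 2351 kg/m³
  nickel superalloy: M = 24.8 MN·m/kg
  concrete: M = 13.5 MN·m/kg
  brass: M = 12.0 MN·m/kg
Nickel superalloy has the largest M.

nickel superalloy, M = 24.8 MN·m/kg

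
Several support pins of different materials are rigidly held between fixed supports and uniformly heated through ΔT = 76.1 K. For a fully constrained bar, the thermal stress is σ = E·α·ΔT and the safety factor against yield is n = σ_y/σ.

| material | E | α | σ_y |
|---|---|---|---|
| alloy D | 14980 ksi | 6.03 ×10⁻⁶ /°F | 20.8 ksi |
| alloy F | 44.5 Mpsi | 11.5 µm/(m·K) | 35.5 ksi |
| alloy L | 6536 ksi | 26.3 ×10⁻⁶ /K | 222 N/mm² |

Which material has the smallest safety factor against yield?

alloy F

In consistent units (E in GPa, α in ×10⁻⁶/K, σ_y in MPa):
  alloy D: E = 103.3, α = 10.9, σ_y = 143.4 → σ = 85.3 MPa, n = 1.68
  alloy F: E = 306.8, α = 11.5, σ_y = 244.8 → σ = 269 MPa, n = 0.912
  alloy L: E = 45.06, α = 26.3, σ_y = 222.0 → σ = 90.2 MPa, n = 2.46
Alloy F has the lowest safety factor, n = 0.912.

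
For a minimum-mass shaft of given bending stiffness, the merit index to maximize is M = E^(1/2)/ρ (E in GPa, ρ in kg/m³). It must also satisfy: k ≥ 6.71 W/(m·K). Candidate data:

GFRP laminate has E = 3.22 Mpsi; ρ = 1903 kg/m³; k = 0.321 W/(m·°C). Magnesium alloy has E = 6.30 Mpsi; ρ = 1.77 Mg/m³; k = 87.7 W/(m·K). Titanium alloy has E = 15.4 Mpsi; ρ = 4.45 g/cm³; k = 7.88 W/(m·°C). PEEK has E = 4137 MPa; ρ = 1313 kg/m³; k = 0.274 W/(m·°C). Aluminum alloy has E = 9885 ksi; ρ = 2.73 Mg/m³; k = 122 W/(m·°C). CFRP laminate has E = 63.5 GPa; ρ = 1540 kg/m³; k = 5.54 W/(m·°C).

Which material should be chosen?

magnesium alloy

Screen on constraints: k ≥ 6.71 W/(m·K). Survivors: magnesium alloy, titanium alloy, aluminum alloy.
After converting to SI:
  magnesium alloy: E = 43.44 GPa, ρ = 1770 kg/m³
  titanium alloy: E = 106.2 GPa, ρ = 4450 kg/m³
  aluminum alloy: E = 68.15 GPa, ρ = 2730 kg/m³
  magnesium alloy: M = 3.72×10⁻³
  aluminum alloy: M = 3.02×10⁻³
  titanium alloy: M = 2.32×10⁻³
The maximum is for magnesium alloy.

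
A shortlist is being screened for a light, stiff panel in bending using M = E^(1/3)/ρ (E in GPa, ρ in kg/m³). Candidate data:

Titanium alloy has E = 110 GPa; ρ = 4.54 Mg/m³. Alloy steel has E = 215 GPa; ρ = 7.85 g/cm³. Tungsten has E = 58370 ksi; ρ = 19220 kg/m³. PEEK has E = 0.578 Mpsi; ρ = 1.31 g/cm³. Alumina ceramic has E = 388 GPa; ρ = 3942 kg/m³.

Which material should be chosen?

Convert each candidate to consistent units, then evaluate M:
  titanium alloy: E = 110.0 GPa, ρ = 4540 kg/m³
  alloy steel: E = 215.0 GPa, ρ = 7850 kg/m³
  tungsten: E = 402.4 GPa, ρ = 19220 kg/m³
  PEEK: E = 3.985 GPa, ρ = 1310 kg/m³
  alumina ceramic: E = 388.0 GPa, ρ = 3942 kg/m³
  alumina ceramic: M = 1.85×10⁻³
  PEEK: M = 1.21×10⁻³
  titanium alloy: M = 1.06×10⁻³
  alloy steel: M = 0.763×10⁻³
  tungsten: M = 0.384×10⁻³
The maximum is for alumina ceramic.

alumina ceramic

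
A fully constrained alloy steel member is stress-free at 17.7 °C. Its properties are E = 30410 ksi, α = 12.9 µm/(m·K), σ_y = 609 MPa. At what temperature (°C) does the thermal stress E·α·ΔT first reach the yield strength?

243 °C

E = 30410 ksi = 209.7 GPa.
E·α·ΔT = 609.0 MPa ⇒ ΔT = 609.0 / (209.7×10³ × 12.9×10⁻⁶) = 225.2 K.
T = 17.7 + 225.2 = 242.9 °C.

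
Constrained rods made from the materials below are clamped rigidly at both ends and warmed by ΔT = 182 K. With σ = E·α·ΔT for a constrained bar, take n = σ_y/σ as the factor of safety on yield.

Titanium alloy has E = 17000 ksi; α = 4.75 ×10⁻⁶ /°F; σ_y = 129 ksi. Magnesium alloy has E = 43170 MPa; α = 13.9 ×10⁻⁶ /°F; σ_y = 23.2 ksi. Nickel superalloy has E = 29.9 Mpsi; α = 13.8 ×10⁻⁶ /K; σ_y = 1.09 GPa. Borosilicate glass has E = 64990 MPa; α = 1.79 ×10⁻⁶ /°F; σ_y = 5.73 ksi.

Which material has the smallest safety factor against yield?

magnesium alloy

With everything in SI (GPa, ×10⁻⁶/K, MPa):
  titanium alloy: E = 117.2, α = 8.55, σ_y = 889.4 → σ = 182 MPa, n = 4.88
  magnesium alloy: E = 43.17, α = 25.0, σ_y = 160.0 → σ = 197 MPa, n = 0.814
  nickel superalloy: E = 206.2, α = 13.8, σ_y = 1090 → σ = 518 MPa, n = 2.11
  borosilicate glass: E = 64.99, α = 3.22, σ_y = 39.51 → σ = 38.1 MPa, n = 1.04
The minimum is magnesium alloy at n = 0.814.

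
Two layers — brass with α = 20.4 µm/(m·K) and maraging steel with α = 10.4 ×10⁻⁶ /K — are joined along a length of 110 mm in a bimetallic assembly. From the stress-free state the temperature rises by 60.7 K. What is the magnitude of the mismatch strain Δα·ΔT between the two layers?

6.07×10⁻⁴

Δα = |20.4 − 10.4|×10⁻⁶/K = 10.0×10⁻⁶/K.
Mismatch strain = Δα·ΔT = 10.0×10⁻⁶ × 60.7 = 6.07×10⁻⁴.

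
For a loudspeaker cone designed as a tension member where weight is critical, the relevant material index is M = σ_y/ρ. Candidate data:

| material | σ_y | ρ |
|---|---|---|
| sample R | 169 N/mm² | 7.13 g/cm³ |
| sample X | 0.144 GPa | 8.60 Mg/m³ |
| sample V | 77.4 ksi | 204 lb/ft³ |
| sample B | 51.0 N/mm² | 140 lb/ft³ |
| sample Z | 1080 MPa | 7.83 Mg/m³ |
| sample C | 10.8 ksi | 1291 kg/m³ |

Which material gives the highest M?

Putting every candidate on a common basis:
  sample R: σ_y = 169.0 MPa, ρ = 7130 kg/m³
  sample X: σ_y = 144.0 MPa, ρ = 8600 kg/m³
  sample V: σ_y = 533.7 MPa, ρ = 3268 kg/m³
  sample B: σ_y = 51.00 MPa, ρ = 2243 kg/m³
  sample Z: σ_y = 1080 MPa, ρ = 7830 kg/m³
  sample C: σ_y = 74.46 MPa, ρ = 1291 kg/m³
  sample V: M = 163 kN·m/kg
  sample Z: M = 138 kN·m/kg
  sample C: M = 57.7 kN·m/kg
  sample R: M = 23.7 kN·m/kg
  sample B: M = 22.7 kN·m/kg
  sample X: M = 16.7 kN·m/kg
The maximum is for sample V.

sample V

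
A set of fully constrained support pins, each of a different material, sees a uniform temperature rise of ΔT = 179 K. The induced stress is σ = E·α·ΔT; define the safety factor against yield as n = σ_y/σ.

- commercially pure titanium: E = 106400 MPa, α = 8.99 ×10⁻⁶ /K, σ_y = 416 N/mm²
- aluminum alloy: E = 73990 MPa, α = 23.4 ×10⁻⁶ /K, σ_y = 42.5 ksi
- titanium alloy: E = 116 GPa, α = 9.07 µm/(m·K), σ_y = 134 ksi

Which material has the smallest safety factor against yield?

aluminum alloy

Per material, after unit conversion:
  commercially pure titanium: E = 106.4, α = 8.99, σ_y = 416.0 → σ = 171 MPa, n = 2.43
  aluminum alloy: E = 73.99, α = 23.4, σ_y = 293.0 → σ = 310 MPa, n = 0.946
  titanium alloy: E = 116.0, α = 9.07, σ_y = 923.9 → σ = 188 MPa, n = 4.91
The minimum is aluminum alloy at n = 0.946.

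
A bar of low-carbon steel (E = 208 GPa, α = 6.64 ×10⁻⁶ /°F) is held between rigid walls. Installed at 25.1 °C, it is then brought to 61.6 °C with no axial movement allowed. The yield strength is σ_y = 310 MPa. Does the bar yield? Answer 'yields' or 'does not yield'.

does not yield

α = 6.64×10⁻⁶/°F × 9/5 = 12.0×10⁻⁶/K.
ΔT = 36.50 K. Constrained thermal stress σ = E·α·ΔT = 208.0×10³ MPa × 12.0×10⁻⁶ × 36.50 = 90.7 MPa (compressive).
Compare to σ_y = 310 MPa: σ < σ_y, so it does not yield.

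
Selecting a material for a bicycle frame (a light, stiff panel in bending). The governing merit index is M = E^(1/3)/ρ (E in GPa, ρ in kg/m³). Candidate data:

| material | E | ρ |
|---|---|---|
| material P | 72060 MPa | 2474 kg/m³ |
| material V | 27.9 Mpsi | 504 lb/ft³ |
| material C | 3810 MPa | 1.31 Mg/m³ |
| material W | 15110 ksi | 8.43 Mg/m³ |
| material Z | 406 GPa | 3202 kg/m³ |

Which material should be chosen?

Convert each candidate to consistent units, then evaluate M:
  material P: E = 72.06 GPa, ρ = 2474 kg/m³
  material V: E = 192.4 GPa, ρ = 8073 kg/m³
  material C: E = 3.810 GPa, ρ = 1310 kg/m³
  material W: E = 104.2 GPa, ρ = 8430 kg/m³
  material Z: E = 406.0 GPa, ρ = 3202 kg/m³
  material Z: M = 2.31×10⁻³
  material P: M = 1.68×10⁻³
  material C: M = 1.19×10⁻³
  material V: M = 0.715×10⁻³
  material W: M = 0.558×10⁻³
Material Z ranks first.

material Z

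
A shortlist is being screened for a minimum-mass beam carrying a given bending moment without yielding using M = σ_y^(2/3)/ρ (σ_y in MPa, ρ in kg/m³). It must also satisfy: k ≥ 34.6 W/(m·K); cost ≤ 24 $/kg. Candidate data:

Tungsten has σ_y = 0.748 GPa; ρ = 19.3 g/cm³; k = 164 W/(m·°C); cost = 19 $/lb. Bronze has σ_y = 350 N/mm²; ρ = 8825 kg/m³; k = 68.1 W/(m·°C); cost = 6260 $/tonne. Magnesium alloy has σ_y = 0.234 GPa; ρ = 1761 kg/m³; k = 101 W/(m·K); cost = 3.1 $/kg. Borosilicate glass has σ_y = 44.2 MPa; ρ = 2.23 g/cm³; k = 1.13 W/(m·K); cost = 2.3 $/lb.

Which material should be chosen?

magnesium alloy

Screen on constraints: k ≥ 34.6 W/(m·K); cost ≤ 24 $/kg. Survivors: bronze, magnesium alloy.
After converting to SI:
  bronze: σ_y = 350.0 MPa, ρ = 8825 kg/m³
  magnesium alloy: σ_y = 234.0 MPa, ρ = 1761 kg/m³
  magnesium alloy: M = 21.6×10⁻³
  bronze: M = 5.63×10⁻³
Magnesium alloy has the largest M.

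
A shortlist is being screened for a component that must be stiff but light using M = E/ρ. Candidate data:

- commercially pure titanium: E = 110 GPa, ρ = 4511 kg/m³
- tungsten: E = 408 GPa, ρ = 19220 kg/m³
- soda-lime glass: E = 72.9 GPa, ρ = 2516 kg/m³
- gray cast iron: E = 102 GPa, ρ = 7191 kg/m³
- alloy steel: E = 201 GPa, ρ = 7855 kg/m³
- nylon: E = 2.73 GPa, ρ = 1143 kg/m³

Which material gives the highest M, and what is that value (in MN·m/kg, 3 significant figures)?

Per-candidate index values:
  soda-lime glass: M = 29.0 MN·m/kg
  alloy steel: M = 25.6 MN·m/kg
  commercially pure titanium: M = 24.4 MN·m/kg
  tungsten: M = 21.2 MN·m/kg
  gray cast iron: M = 14.2 MN·m/kg
  nylon: M = 2.39 MN·m/kg
Soda-lime glass ranks first.

soda-lime glass, M = 29.0 MN·m/kg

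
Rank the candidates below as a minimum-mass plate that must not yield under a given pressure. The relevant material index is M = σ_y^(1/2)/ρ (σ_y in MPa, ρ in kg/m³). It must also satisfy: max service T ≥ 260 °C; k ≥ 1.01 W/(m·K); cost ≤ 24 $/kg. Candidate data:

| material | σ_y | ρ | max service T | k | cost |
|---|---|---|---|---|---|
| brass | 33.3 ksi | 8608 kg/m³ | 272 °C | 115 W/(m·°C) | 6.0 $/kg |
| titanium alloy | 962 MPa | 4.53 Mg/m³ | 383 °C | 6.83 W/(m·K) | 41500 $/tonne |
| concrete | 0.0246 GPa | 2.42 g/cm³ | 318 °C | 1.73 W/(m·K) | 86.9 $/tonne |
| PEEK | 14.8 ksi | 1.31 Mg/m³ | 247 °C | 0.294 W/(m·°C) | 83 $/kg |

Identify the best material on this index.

concrete

Screen on constraints: max service T ≥ 260 °C; k ≥ 1.01 W/(m·K); cost ≤ 24 $/kg. Survivors: brass, concrete.
In SI units:
  brass: σ_y = 229.6 MPa, ρ = 8608 kg/m³
  concrete: σ_y = 24.60 MPa, ρ = 2420 kg/m³
  concrete: M = 2.05×10⁻³
  brass: M = 1.76×10⁻³
The maximum is for concrete.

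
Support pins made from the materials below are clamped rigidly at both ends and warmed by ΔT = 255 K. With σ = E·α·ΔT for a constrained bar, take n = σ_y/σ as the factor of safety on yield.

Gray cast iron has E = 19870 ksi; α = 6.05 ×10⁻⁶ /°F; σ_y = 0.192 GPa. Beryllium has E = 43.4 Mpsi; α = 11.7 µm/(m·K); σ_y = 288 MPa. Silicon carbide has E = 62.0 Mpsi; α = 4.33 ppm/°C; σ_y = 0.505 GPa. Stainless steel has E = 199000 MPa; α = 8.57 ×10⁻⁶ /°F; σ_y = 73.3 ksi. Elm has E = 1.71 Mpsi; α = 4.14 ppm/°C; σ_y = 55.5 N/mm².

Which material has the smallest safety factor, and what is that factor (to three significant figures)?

beryllium, n = 0.323

Per material, after unit conversion:
  gray cast iron: E = 137.0, α = 10.9, σ_y = 192.0 → σ = 380 MPa, n = 0.505
  beryllium: E = 299.2, α = 11.7, σ_y = 288.0 → σ = 893 MPa, n = 0.323
  silicon carbide: E = 427.5, α = 4.33, σ_y = 505.0 → σ = 472 MPa, n = 1.07
  stainless steel: E = 199.0, α = 15.4, σ_y = 505.4 → σ = 783 MPa, n = 0.646
  elm: E = 11.79, α = 4.14, σ_y = 55.50 → σ = 12.4 MPa, n = 4.46
The minimum is beryllium at n = 0.323.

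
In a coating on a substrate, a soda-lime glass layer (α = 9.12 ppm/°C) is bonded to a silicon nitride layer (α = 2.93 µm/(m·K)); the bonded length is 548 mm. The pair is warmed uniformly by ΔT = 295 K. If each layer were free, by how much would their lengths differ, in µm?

1000 µm

Δα = |9.12 − 2.93|×10⁻⁶/K = 6.19×10⁻⁶/K.
ΔL_mismatch = Δα·L·ΔT = 6.19×10⁻⁶ × 548.0 mm × 295.0 K = 1000 µm.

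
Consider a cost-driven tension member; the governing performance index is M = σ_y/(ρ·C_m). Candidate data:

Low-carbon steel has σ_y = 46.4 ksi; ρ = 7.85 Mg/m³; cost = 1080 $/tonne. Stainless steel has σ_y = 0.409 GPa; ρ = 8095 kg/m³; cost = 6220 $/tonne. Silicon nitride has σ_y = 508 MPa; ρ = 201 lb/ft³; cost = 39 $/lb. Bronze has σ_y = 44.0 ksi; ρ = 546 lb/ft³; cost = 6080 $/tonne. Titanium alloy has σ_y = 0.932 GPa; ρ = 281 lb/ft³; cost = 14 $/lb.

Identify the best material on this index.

low-carbon steel

Convert each candidate to consistent units, then evaluate M:
  low-carbon steel: σ_y = 319.9 MPa, ρ = 7850 kg/m³, cost = 1.080 $/kg
  stainless steel: σ_y = 409.0 MPa, ρ = 8095 kg/m³, cost = 6.220 $/kg
  silicon nitride: σ_y = 508.0 MPa, ρ = 3220 kg/m³, cost = 85.98 $/kg
  bronze: σ_y = 303.4 MPa, ρ = 8746 kg/m³, cost = 6.080 $/kg
  titanium alloy: σ_y = 932.0 MPa, ρ = 4501 kg/m³, cost = 30.86 $/kg
  low-carbon steel: M = 37.7 kN·m per $
  stainless steel: M = 8.12 kN·m per $
  titanium alloy: M = 6.71 kN·m per $
  bronze: M = 5.70 kN·m per $
  silicon nitride: M = 1.84 kN·m per $
Highest index: low-carbon steel.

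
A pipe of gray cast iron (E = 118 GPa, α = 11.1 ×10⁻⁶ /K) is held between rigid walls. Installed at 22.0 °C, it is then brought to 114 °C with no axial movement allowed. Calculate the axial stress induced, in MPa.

121 MPa

ΔT = 92.00 K. Constrained thermal stress σ = E·α·ΔT = 118.0×10³ MPa × 11.1×10⁻⁶ × 92.00 = 121 MPa (compressive).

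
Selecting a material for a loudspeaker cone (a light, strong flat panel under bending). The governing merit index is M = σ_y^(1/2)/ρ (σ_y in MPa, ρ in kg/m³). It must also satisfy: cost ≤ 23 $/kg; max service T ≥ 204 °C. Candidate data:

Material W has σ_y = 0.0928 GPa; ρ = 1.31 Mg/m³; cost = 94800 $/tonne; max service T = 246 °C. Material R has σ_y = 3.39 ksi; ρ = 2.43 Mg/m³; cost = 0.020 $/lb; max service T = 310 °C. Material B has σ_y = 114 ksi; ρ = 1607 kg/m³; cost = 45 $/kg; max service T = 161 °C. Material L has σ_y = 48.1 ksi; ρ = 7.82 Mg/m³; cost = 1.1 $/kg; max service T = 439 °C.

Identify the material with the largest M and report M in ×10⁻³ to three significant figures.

material L, M = 2.33×10⁻³

Screen on constraints: cost ≤ 23 $/kg; max service T ≥ 204 °C. Survivors: material R, material L.
Convert each candidate to consistent units, then evaluate M:
  material R: σ_y = 23.37 MPa, ρ = 2430 kg/m³
  material L: σ_y = 331.6 MPa, ρ = 7820 kg/m³
  material L: M = 2.33×10⁻³
  material R: M = 1.99×10⁻³
The maximum is for material L.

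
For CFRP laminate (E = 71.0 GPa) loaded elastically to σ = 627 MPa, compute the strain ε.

8.83×10⁻³

ε = σ/E = 627 / 71000 = 8.83×10⁻³.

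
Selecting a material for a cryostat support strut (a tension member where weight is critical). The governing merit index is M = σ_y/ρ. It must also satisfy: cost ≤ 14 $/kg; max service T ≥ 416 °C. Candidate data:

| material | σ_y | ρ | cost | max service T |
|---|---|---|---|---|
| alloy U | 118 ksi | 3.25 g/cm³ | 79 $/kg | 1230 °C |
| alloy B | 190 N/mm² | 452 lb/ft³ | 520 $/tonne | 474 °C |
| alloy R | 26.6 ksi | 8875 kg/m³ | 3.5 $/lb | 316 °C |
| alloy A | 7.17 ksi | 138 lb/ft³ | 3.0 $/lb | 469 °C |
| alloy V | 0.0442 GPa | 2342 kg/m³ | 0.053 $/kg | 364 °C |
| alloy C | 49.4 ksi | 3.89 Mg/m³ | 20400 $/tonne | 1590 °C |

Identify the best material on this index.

Screen on constraints: cost ≤ 14 $/kg; max service T ≥ 416 °C. Survivors: alloy B, alloy A.
Normalizing units and computing the index:
  alloy B: σ_y = 190.0 MPa, ρ = 7240 kg/m³
  alloy A: σ_y = 49.44 MPa, ρ = 2211 kg/m³
  alloy B: M = 26.2 kN·m/kg
  alloy A: M = 22.4 kN·m/kg
Highest index: alloy B.

alloy B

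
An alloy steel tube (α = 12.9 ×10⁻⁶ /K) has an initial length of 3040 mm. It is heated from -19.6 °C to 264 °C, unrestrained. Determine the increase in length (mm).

11.1 mm

ΔT = 264 − (-19.6) = 283.6 K.
ΔL = α·L₀·ΔT = 12.9×10⁻⁶ × 3040 mm × 283.6 K = 11.1 mm.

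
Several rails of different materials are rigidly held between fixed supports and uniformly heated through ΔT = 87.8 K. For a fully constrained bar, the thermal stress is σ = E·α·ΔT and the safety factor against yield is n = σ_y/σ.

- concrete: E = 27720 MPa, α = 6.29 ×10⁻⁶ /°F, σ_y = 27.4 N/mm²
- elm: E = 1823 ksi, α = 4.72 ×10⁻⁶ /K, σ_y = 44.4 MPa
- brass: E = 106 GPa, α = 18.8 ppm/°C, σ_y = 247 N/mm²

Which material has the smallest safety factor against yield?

Per material, after unit conversion:
  concrete: E = 27.72, α = 11.3, σ_y = 27.40 → σ = 27.6 MPa, n = 0.994
  elm: E = 12.57, α = 4.72, σ_y = 44.40 → σ = 5.21 MPa, n = 8.52
  brass: E = 106.0, α = 18.8, σ_y = 247.0 → σ = 175 MPa, n = 1.41
Concrete has the lowest safety factor, n = 0.994.

concrete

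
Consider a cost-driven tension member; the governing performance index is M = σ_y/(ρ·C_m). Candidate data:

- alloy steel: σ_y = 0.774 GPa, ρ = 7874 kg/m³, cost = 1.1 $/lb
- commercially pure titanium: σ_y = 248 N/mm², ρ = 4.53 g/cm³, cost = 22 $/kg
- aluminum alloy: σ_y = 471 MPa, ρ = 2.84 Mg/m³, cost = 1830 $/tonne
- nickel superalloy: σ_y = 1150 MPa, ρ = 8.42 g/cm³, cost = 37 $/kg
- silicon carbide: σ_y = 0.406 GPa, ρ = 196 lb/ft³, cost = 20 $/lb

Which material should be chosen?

aluminum alloy

In SI units:
  alloy steel: σ_y = 774.0 MPa, ρ = 7874 kg/m³, cost = 2.425 $/kg
  commercially pure titanium: σ_y = 248.0 MPa, ρ = 4530 kg/m³, cost = 22.00 $/kg
  aluminum alloy: σ_y = 471.0 MPa, ρ = 2840 kg/m³, cost = 1.830 $/kg
  nickel superalloy: σ_y = 1150 MPa, ρ = 8420 kg/m³, cost = 37.00 $/kg
  silicon carbide: σ_y = 406.0 MPa, ρ = 3140 kg/m³, cost = 44.09 $/kg
  aluminum alloy: M = 90.6 kN·m per $
  alloy steel: M = 40.5 kN·m per $
  nickel superalloy: M = 3.69 kN·m per $
  silicon carbide: M = 2.93 kN·m per $
  commercially pure titanium: M = 2.49 kN·m per $
Aluminum alloy ranks first.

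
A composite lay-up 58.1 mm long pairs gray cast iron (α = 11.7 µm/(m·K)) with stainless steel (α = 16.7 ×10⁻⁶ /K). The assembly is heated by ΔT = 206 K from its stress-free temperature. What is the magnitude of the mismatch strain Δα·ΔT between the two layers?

Δα = |11.7 − 16.7|×10⁻⁶/K = 5.00×10⁻⁶/K.
Mismatch strain = Δα·ΔT = 5.00×10⁻⁶ × 206.0 = 1.03×10⁻³.

1.03×10⁻³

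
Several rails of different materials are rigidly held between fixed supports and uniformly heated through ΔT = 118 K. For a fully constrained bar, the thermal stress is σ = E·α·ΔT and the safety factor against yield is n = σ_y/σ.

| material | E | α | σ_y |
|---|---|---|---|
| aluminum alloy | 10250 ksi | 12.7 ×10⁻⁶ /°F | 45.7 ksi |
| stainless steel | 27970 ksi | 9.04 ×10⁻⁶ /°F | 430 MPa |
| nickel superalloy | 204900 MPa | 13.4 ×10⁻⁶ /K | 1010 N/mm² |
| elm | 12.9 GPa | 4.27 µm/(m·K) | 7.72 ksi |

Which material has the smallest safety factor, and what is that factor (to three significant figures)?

stainless steel, n = 1.16

In consistent units (E in GPa, α in ×10⁻⁶/K, σ_y in MPa):
  aluminum alloy: E = 70.67, α = 22.9, σ_y = 315.1 → σ = 191 MPa, n = 1.65
  stainless steel: E = 192.8, α = 16.3, σ_y = 430.0 → σ = 370 MPa, n = 1.16
  nickel superalloy: E = 204.9, α = 13.4, σ_y = 1010 → σ = 324 MPa, n = 3.12
  elm: E = 12.90, α = 4.27, σ_y = 53.23 → σ = 6.50 MPa, n = 8.19
Stainless steel has the lowest safety factor, n = 1.16.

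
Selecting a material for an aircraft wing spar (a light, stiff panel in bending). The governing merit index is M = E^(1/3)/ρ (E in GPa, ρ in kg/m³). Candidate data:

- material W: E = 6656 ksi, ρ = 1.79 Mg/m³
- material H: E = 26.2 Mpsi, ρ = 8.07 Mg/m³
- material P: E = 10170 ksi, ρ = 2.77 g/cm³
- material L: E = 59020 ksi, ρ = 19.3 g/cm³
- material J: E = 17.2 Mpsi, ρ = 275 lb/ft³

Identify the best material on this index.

material W

Putting every candidate on a common basis:
  material W: E = 45.89 GPa, ρ = 1790 kg/m³
  material H: E = 180.6 GPa, ρ = 8070 kg/m³
  material P: E = 70.12 GPa, ρ = 2770 kg/m³
  material L: E = 406.9 GPa, ρ = 19300 kg/m³
  material J: E = 118.6 GPa, ρ = 4405 kg/m³
  material W: M = 2.00×10⁻³
  material P: M = 1.49×10⁻³
  material J: M = 1.12×10⁻³
  material H: M = 0.700×10⁻³
  material L: M = 0.384×10⁻³
The maximum is for material W.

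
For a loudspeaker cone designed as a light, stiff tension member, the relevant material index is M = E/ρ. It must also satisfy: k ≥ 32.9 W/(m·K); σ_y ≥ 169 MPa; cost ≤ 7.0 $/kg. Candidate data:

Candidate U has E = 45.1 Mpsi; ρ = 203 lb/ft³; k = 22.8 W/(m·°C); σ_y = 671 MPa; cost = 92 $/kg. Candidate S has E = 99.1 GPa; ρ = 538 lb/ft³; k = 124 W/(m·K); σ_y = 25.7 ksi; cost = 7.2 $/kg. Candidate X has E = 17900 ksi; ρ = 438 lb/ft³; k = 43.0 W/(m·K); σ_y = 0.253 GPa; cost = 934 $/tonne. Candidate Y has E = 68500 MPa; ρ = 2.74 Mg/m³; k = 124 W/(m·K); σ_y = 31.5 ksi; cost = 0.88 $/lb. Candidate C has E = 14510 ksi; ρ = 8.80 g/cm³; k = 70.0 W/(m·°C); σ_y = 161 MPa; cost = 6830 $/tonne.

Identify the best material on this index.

Screen on constraints: k ≥ 32.9 W/(m·K); σ_y ≥ 169 MPa; cost ≤ 7.0 $/kg. Survivors: candidate X, candidate Y.
Putting every candidate on a common basis:
  candidate X: E = 123.4 GPa, ρ = 7016 kg/m³
  candidate Y: E = 68.50 GPa, ρ = 2740 kg/m³
  candidate Y: M = 25.0 MN·m/kg
  candidate X: M = 17.6 MN·m/kg
Candidate Y has the largest M.

candidate Y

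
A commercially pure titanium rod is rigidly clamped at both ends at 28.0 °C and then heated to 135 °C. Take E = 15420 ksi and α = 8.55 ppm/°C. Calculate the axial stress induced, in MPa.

97.3 MPa

E = 15420 ksi = 106.3 GPa.
ΔT = 107.0 K. Constrained thermal stress σ = E·α·ΔT = 106.3×10³ MPa × 8.55×10⁻⁶ × 107.0 = 97.3 MPa (compressive).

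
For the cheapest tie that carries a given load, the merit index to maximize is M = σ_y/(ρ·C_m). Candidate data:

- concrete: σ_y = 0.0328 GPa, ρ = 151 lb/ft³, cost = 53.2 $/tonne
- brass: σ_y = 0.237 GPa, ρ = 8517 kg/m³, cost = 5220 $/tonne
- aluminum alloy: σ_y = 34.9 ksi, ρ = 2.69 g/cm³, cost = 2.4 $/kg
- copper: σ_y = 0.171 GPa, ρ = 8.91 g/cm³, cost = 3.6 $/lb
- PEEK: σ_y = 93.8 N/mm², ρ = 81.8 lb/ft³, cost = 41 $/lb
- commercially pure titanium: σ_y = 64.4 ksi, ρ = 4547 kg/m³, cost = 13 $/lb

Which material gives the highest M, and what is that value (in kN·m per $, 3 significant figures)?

concrete, M = 255 kN·m per $

After converting to SI:
  concrete: σ_y = 32.80 MPa, ρ = 2419 kg/m³, cost = 0.05320 $/kg
  brass: σ_y = 237.0 MPa, ρ = 8517 kg/m³, cost = 5.220 $/kg
  aluminum alloy: σ_y = 240.6 MPa, ρ = 2690 kg/m³, cost = 2.400 $/kg
  copper: σ_y = 171.0 MPa, ρ = 8910 kg/m³, cost = 7.937 $/kg
  PEEK: σ_y = 93.80 MPa, ρ = 1310 kg/m³, cost = 90.39 $/kg
  commercially pure titanium: σ_y = 444.0 MPa, ρ = 4547 kg/m³, cost = 28.66 $/kg
  concrete: M = 255 kN·m per $
  aluminum alloy: M = 37.3 kN·m per $
  brass: M = 5.33 kN·m per $
  commercially pure titanium: M = 3.41 kN·m per $
  copper: M = 2.42 kN·m per $
  PEEK: M = 0.792 kN·m per $
Concrete ranks first.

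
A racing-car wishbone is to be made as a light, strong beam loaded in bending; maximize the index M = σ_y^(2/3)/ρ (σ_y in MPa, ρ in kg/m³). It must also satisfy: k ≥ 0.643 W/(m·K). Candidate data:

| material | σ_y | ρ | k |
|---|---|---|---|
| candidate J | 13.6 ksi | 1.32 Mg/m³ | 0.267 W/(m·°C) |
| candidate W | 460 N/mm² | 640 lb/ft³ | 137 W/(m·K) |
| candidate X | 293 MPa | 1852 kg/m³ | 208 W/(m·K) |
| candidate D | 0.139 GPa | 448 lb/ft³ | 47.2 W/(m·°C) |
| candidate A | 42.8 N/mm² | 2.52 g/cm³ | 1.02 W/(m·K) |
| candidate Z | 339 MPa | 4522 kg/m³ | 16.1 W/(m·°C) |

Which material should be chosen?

Screen on constraints: k ≥ 0.643 W/(m·K). Survivors: candidate W, candidate X, candidate D, candidate A, candidate Z.
In SI units:
  candidate W: σ_y = 460.0 MPa, ρ = 10250 kg/m³
  candidate X: σ_y = 293.0 MPa, ρ = 1852 kg/m³
  candidate D: σ_y = 139.0 MPa, ρ = 7176 kg/m³
  candidate A: σ_y = 42.80 MPa, ρ = 2520 kg/m³
  candidate Z: σ_y = 339.0 MPa, ρ = 4522 kg/m³
  candidate X: M = 23.8×10⁻³
  candidate Z: M = 10.8×10⁻³
  candidate W: M = 5.81×10⁻³
  candidate A: M = 4.86×10⁻³
  candidate D: M = 3.74×10⁻³
Candidate X ranks first.

candidate X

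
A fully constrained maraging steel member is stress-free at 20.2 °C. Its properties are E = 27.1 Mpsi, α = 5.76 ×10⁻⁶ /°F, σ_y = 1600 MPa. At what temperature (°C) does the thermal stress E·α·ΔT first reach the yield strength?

846 °C

E = 27.1 Mpsi = 186.8 GPa.
α = 5.76×10⁻⁶/°F × 9/5 = 10.4×10⁻⁶/K.
E·α·ΔT = 1600 MPa ⇒ ΔT = 1600 / (186.8×10³ × 10.4×10⁻⁶) = 825.9 K.
T = 20.2 + 825.9 = 846.1 °C.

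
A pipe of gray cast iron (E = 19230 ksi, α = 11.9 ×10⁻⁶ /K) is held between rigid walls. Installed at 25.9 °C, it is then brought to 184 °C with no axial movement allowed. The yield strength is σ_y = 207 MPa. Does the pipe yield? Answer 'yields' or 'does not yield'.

E = 19230 ksi = 132.6 GPa.
ΔT = 158.1 K. Constrained thermal stress σ = E·α·ΔT = 132.6×10³ MPa × 11.9×10⁻⁶ × 158.1 = 249 MPa (compressive).
Compare to σ_y = 207 MPa: σ ≥ σ_y, so it yields.

yields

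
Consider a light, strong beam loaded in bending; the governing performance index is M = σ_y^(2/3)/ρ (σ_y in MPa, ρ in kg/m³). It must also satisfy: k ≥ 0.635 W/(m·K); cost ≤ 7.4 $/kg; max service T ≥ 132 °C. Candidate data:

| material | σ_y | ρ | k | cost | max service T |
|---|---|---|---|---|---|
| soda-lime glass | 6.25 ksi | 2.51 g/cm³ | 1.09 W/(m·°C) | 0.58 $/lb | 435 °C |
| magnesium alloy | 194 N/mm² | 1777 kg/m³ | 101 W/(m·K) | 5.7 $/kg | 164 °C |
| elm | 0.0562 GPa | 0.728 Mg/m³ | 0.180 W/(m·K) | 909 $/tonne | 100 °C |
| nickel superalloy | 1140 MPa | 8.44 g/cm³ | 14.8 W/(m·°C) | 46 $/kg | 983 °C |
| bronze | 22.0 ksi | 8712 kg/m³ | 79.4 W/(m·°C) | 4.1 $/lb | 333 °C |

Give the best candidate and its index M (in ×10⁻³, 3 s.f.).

Screen on constraints: k ≥ 0.635 W/(m·K); cost ≤ 7.4 $/kg; max service T ≥ 132 °C. Survivors: soda-lime glass, magnesium alloy.
In SI units:
  soda-lime glass: σ_y = 43.09 MPa, ρ = 2510 kg/m³
  magnesium alloy: σ_y = 194.0 MPa, ρ = 1777 kg/m³
  magnesium alloy: M = 18.9×10⁻³
  soda-lime glass: M = 4.90×10⁻³
Magnesium alloy has the largest M.

magnesium alloy, M = 18.9×10⁻³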